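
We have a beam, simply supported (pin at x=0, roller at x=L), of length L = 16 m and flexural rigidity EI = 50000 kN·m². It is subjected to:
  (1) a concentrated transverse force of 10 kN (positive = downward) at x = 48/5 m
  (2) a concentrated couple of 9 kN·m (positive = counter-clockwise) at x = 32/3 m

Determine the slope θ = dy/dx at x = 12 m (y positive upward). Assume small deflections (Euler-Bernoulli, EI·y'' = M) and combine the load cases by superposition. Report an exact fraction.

θ(12) = 6417/2500000 rad

Load 1 — point force P=10 kN at a=48/5 m (b=L-a=32/5):
  θ_1 = -Pa(2L²-6Lx+3x²+a²)/(6LEI)  [x>a] = -10·(48/5)·(2·16²-6·16·12+3·12²+(48/5)²)/(6·16·50000) = 181/78125 rad
Load 2 — applied couple M₀=9 kN·m at a=32/3 m (b=L-a=16/3):
  θ_2 = (M₀x²/(2L)-M₀(x-a)+C₁)/EI  [x>a] with C₁=M₀(3b²-L²)/(6L)=-16 = (9·12²/(2·16)-9·(12-(32/3))+(-16))/50000 = 1/4000 rad
Superposition: θ = Σ θ_i = 6417/2500000 rad ≈ 0.002567 rad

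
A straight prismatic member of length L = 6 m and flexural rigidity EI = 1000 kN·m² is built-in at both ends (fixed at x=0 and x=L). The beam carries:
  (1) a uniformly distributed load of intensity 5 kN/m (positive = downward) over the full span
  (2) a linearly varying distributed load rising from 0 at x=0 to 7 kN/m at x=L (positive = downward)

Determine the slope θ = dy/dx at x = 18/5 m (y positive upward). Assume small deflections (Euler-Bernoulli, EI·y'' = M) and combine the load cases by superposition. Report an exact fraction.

θ(18/5) = 1053/156250 rad

Load 1 — uniform load w=5 kN/m over full span:
  θ_1 = -wx(L-x)(L-2x)/(12EI) = -5·(18/5)·(6-(18/5))·(6-2·(18/5))/(12·1000) = 27/6250 rad
Load 2 — triangular load w₀=7 kN/m (0→w₀ over full span):
  θ_2 = -w₀(2x(L-x)(L-2x)(x+2L)+x²(L-x)²)/(120LEI) = -7·(2·(18/5)·(6-(18/5))·(6-2·(18/5))·((18/5)+2·6)+(18/5)²·(6-(18/5))²)/(120·6·1000) = 189/78125 rad
Superposition: θ = Σ θ_i = 1053/156250 rad ≈ 0.006739 rad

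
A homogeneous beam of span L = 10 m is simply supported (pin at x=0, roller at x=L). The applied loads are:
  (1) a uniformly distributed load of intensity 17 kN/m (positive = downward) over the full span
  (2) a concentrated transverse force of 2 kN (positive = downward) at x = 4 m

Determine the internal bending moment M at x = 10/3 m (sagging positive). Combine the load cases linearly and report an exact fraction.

M(10/3) = 1736/9 kN·m

Load 1 — uniform load w=17 kN/m over full span:
  M_1 = wx(L-x)/2 = 17·(10/3)·(10-(10/3))/2 = 1700/9 kN·m
Load 2 — point force P=2 kN at a=4 m (b=L-a=6):
  M_2 = Pbx/L  [x≤a] = 2·6·(10/3)/10 = 4 kN·m
Superposition: M = Σ M_i = 1736/9 kN·m ≈ 192.888889 kN·m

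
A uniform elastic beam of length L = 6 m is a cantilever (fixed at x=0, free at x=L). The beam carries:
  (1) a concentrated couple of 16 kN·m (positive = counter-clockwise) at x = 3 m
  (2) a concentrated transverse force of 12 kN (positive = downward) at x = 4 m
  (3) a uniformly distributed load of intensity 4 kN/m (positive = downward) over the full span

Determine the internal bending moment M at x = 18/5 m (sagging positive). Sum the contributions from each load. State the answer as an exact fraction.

Load 1 — applied couple M₀=16 kN·m at a=3 m (b=L-a=3):
  M_1 = 0  [x>a] = 0 kN·m
Load 2 — point force P=12 kN at a=4 m (b=L-a=2):
  M_2 = -P(a-x)  [x≤a] = -12·(4-(18/5)) = -24/5 kN·m
Load 3 — uniform load w=4 kN/m over full span:
  M_3 = -w(L-x)²/2 = -4·(6-(18/5))²/2 = -288/25 kN·m
Superposition: M = Σ M_i = -408/25 kN·m ≈ -16.320000 kN·m

M(18/5) = -408/25 kN·m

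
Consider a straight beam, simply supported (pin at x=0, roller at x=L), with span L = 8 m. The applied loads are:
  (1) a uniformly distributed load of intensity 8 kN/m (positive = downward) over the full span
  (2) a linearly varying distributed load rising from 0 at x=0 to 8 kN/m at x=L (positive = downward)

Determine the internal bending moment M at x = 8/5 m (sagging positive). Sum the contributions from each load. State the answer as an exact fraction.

Load 1 — uniform load w=8 kN/m over full span:
  M_1 = wx(L-x)/2 = 8·(8/5)·(8-(8/5))/2 = 1024/25 kN·m
Load 2 — triangular load w₀=8 kN/m (0→w₀ over full span):
  M_2 = w₀Lx/6 - w₀x³/(6L) = 8·8·(8/5)/6 - 8·(8/5)³/(6·8) = 2048/125 kN·m
Superposition: M = Σ M_i = 7168/125 kN·m ≈ 57.344000 kN·m

M(8/5) = 7168/125 kN·m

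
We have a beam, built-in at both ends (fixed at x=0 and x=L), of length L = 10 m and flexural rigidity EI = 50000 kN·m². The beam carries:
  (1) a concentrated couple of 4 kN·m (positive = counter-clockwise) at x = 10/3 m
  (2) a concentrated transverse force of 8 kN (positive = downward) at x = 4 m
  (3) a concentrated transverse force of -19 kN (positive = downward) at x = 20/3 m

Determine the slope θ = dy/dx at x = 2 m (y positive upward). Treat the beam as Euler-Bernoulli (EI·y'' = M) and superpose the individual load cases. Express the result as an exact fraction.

θ(2) = 11291/84375000 rad

Load 1 — applied couple M₀=4 kN·m at a=10/3 m (b=L-a=20/3):
  θ_1 = (R_Ax²/2 - M_Ax)/EI  [x≤a] with R_A=8/15, M_A=0 = ((8/15)·2²/2 - 0·2)/50000 = 1/46875 rad
Load 2 — point force P=8 kN at a=4 m (b=L-a=6):
  θ_2 = -Pb²x(2aL-(3a+b)x)/(2L³EI)  [x≤a] = -8·6²·2·(2·4·10-(3·4+6)·2)/(2·10³·50000) = -99/390625 rad
Load 3 — point force P=-19 kN at a=20/3 m (b=L-a=10/3):
  θ_3 = -Pb²x(2aL-(3a+b)x)/(2L³EI)  [x≤a] = -(-19)·(10/3)²·2·(2·(20/3)·10-(3·(20/3)+(10/3))·2)/(2·10³·50000) = 247/675000 rad
Superposition: θ = Σ θ_i = 11291/84375000 rad ≈ 0.000134 rad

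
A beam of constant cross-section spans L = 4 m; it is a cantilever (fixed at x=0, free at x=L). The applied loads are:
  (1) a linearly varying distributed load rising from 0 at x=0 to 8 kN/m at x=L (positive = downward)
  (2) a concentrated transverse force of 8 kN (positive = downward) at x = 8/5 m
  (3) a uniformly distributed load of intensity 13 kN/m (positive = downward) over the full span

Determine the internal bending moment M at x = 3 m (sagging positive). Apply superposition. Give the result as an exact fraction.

M(3) = -61/6 kN·m

Load 1 — triangular load w₀=8 kN/m (0→w₀ over full span):
  M_1 = w₀Lx/2 - w₀L²/3 - w₀x³/(6L) = 8·4·3/2 - 8·4²/3 - 8·3³/(6·4) = -11/3 kN·m
Load 2 — point force P=8 kN at a=8/5 m (b=L-a=12/5):
  M_2 = 0  [x>a] = 0 kN·m
Load 3 — uniform load w=13 kN/m over full span:
  M_3 = -w(L-x)²/2 = -13·(4-3)²/2 = -13/2 kN·m
Superposition: M = Σ M_i = -61/6 kN·m ≈ -10.166667 kN·m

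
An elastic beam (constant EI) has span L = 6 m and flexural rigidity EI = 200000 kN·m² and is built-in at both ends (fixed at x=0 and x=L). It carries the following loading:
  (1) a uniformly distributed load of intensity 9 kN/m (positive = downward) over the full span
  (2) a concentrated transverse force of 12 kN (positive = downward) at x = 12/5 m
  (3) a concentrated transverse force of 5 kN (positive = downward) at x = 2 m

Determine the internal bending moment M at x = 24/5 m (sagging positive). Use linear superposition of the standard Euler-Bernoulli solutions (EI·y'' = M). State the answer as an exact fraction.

M(24/5) = -6731/1875 kN·m

Load 1 — uniform load w=9 kN/m over full span:
  M_1 = wLx/2 - wL²/12 - wx²/2 = 9·6·(24/5)/2 - 9·6²/12 - 9·(24/5)²/2 = -27/25 kN·m
Load 2 — point force P=12 kN at a=12/5 m (b=L-a=18/5):
  M_2 = Pa²(a+3b)(L-x)/L³ - Pa²b/L²  [x>a] = 12·(12/5)²·((12/5)+3·(18/5))·(6-(24/5))/6³ - 12·(12/5)²·(18/5)/6² = -1152/625 kN·m
Load 3 — point force P=5 kN at a=2 m (b=L-a=4):
  M_3 = Pa²(a+3b)(L-x)/L³ - Pa²b/L²  [x>a] = 5·2²·(2+3·4)·(6-(24/5))/6³ - 5·2²·4/6² = -2/3 kN·m
Superposition: M = Σ M_i = -6731/1875 kN·m ≈ -3.589867 kN·m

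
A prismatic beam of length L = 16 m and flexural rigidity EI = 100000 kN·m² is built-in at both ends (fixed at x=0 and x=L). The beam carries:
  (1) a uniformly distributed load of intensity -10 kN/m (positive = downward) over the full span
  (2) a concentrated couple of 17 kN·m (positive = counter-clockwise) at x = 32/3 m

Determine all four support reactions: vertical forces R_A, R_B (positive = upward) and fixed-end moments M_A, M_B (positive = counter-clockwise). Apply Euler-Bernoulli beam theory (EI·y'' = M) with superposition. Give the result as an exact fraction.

R_A = -943/12 kN, M_A = -623/3 kN·m, R_B = -977/12 kN, M_B = 640/3 kN·m

Load 1 — uniform load w=-10 kN/m over full span:
  R_A = wL/2 = (-10)·16/2 = -80 kN
  M_A = wL²/12 = (-10)·16²/12 = -640/3 kN·m
  R_B = wL/2 = (-10)·16/2 = -80 kN
  M_B = -wL²/12 = -(-10)·16²/12 = 640/3 kN·m
Load 2 — applied couple M₀=17 kN·m at a=32/3 m (b=L-a=16/3):
  R_A = 6M₀ab/L³ = 6·17·(32/3)·(16/3)/16³ = 17/12 kN
  M_A = M₀b(2a-b)/L² = 17·(16/3)·(2·(32/3)-(16/3))/16² = 17/3 kN·m
  R_B = -6M₀ab/L³ = -6·17·(32/3)·(16/3)/16³ = -17/12 kN
  M_B = M₀a(2b-a)/L² = 17·(32/3)·(2·(16/3)-(32/3))/16² = 0 kN·m
Superposition: R_A = -943/12 kN, M_A = -623/3 kN·m, R_B = -977/12 kN, M_B = 640/3 kN·m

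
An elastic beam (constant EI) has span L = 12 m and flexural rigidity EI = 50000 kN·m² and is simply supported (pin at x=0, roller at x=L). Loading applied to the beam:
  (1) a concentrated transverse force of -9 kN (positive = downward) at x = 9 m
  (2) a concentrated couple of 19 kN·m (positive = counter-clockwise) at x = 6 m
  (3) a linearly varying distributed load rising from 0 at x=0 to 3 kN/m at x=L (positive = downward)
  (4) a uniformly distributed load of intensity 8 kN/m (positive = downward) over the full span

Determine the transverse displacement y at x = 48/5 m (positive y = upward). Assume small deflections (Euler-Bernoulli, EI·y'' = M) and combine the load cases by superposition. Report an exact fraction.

Load 1 — point force P=-9 kN at a=9 m (b=L-a=3):
  y_1 = -Pa(L-x)(2Lx-a²-x²)/(6LEI)  [x>a] = -(-9)·9·(12-(48/5))·(2·12·(48/5)-9²-(48/5)²)/(6·12·50000) = 38637/12500000 m
Load 2 — applied couple M₀=19 kN·m at a=6 m (b=L-a=6):
  y_2 = (M₀x³/(6L)-M₀(x-a)²/2+C₁x)/EI  [x>a] with C₁=M₀(3b²-L²)/(6L)=-19/2 = (19·(48/5)³/(6·12)-19·((48/5)-6)²/2+(-19/2)·(48/5))/50000 = 1197/3125000 m
Load 3 — triangular load w₀=3 kN/m (0→w₀ over full span):
  y_3 = -w₀x(7L⁴-10L²x²+3x⁴)/(360LEI) = -3·(48/5)·(7·12⁴-10·12²·(48/5)²+3·(48/5)⁴)/(360·12·50000) = -246888/48828125 m
Load 4 — uniform load w=8 kN/m over full span:
  y_4 = -wx(L³-2Lx²+x³)/(24EI) = -8·(48/5)·(12³-2·12·(48/5)²+(48/5)³)/(24·50000) = -50112/1953125 m
Superposition: y = Σ y_i = -42561891/1562500000 m ≈ -0.027240 m

y(48/5) = -42561891/1562500000 m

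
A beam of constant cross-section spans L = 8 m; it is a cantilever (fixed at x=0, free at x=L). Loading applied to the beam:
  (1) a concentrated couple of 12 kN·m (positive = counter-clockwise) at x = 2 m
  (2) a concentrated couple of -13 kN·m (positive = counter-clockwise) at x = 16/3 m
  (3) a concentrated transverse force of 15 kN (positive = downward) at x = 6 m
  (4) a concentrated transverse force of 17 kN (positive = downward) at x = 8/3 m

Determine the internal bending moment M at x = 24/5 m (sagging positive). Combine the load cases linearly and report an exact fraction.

Load 1 — applied couple M₀=12 kN·m at a=2 m (b=L-a=6):
  M_1 = 0  [x>a] = 0 kN·m
Load 2 — applied couple M₀=-13 kN·m at a=16/3 m (b=L-a=8/3):
  M_2 = M₀  [x≤a] = (-13) = -13 kN·m
Load 3 — point force P=15 kN at a=6 m (b=L-a=2):
  M_3 = -P(a-x)  [x≤a] = -15·(6-(24/5)) = -18 kN·m
Load 4 — point force P=17 kN at a=8/3 m (b=L-a=16/3):
  M_4 = 0  [x>a] = 0 kN·m
Superposition: M = Σ M_i = -31 kN·m ≈ -31.000000 kN·m

M(24/5) = -31 kN·m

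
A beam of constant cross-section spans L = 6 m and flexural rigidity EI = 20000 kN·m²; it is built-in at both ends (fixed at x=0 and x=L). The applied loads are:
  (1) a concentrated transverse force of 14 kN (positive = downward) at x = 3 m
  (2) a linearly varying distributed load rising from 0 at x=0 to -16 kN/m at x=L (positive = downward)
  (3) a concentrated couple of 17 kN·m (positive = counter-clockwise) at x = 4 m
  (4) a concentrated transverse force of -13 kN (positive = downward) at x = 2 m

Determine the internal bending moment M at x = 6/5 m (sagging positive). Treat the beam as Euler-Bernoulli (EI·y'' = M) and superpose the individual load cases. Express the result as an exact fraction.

Load 1 — point force P=14 kN at a=3 m (b=L-a=3):
  M_1 = Pb²(3a+b)x/L³ - Pab²/L²  [x≤a] = 14·3²·(3·3+3)·(6/5)/6³ - 14·3·3²/6² = -21/10 kN·m
Load 2 — triangular load w₀=-16 kN/m (0→w₀ over full span):
  M_2 = 3w₀Lx/20 - w₀L²/30 - w₀x³/(6L) = 3·(-16)·6·(6/5)/20 - (-16)·6²/30 - (-16)·(6/5)³/(6·6) = 336/125 kN·m
Load 3 — applied couple M₀=17 kN·m at a=4 m (b=L-a=2):
  M_3 = R_Ax - M_A  [x≤a] with R_A=34/9, M_A=17/3 = (34/9)·(6/5) - (17/3) = -17/15 kN·m
Load 4 — point force P=-13 kN at a=2 m (b=L-a=4):
  M_4 = Pb²(3a+b)x/L³ - Pab²/L²  [x≤a] = (-13)·4²·(3·2+4)·(6/5)/6³ - (-13)·2·4²/6² = 0 kN·m
Superposition: M = Σ M_i = -409/750 kN·m ≈ -0.545333 kN·m

M(6/5) = -409/750 kN·m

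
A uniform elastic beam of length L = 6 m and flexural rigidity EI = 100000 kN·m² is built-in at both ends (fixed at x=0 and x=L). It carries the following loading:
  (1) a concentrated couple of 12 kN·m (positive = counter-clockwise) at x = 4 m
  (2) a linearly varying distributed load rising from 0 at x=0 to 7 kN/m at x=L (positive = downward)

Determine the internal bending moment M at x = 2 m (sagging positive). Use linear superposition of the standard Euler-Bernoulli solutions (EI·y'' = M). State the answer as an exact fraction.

M(2) = 179/45 kN·m

Load 1 — applied couple M₀=12 kN·m at a=4 m (b=L-a=2):
  M_1 = R_Ax - M_A  [x≤a] with R_A=8/3, M_A=4 = (8/3)·2 - 4 = 4/3 kN·m
Load 2 — triangular load w₀=7 kN/m (0→w₀ over full span):
  M_2 = 3w₀Lx/20 - w₀L²/30 - w₀x³/(6L) = 3·7·6·2/20 - 7·6²/30 - 7·2³/(6·6) = 119/45 kN·m
Superposition: M = Σ M_i = 179/45 kN·m ≈ 3.977778 kN·m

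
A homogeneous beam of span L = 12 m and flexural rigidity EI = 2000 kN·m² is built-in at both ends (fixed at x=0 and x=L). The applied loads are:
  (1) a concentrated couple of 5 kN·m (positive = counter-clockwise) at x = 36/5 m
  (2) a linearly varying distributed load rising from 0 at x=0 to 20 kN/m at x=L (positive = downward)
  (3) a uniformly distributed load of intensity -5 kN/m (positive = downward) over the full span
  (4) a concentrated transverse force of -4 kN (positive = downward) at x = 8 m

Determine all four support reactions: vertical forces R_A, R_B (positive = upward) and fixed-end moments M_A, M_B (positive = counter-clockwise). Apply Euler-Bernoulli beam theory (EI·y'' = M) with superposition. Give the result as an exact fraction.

R_A = 751/135 kN, M_A = 1532/45 kN·m, R_B = 6809/135 kN, M_B = -3433/45 kN·m

Load 1 — applied couple M₀=5 kN·m at a=36/5 m (b=L-a=24/5):
  R_A = 6M₀ab/L³ = 6·5·(36/5)·(24/5)/12³ = 3/5 kN
  M_A = M₀b(2a-b)/L² = 5·(24/5)·(2·(36/5)-(24/5))/12² = 8/5 kN·m
  R_B = -6M₀ab/L³ = -6·5·(36/5)·(24/5)/12³ = -3/5 kN
  M_B = M₀a(2b-a)/L² = 5·(36/5)·(2·(24/5)-(36/5))/12² = 3/5 kN·m
Load 2 — triangular load w₀=20 kN/m (0→w₀ over full span):
  R_A = 3w₀L/20 = 3·20·12/20 = 36 kN
  M_A = w₀L²/30 = 20·12²/30 = 96 kN·m
  R_B = 7w₀L/20 = 7·20·12/20 = 84 kN
  M_B = -w₀L²/20 = -20·12²/20 = -144 kN·m
Load 3 — uniform load w=-5 kN/m over full span:
  R_A = wL/2 = (-5)·12/2 = -30 kN
  M_A = wL²/12 = (-5)·12²/12 = -60 kN·m
  R_B = wL/2 = (-5)·12/2 = -30 kN
  M_B = -wL²/12 = -(-5)·12²/12 = 60 kN·m
Load 4 — point force P=-4 kN at a=8 m (b=L-a=4):
  R_A = Pb²(3a+b)/L³ = (-4)·4²·(3·8+4)/12³ = -28/27 kN
  M_A = Pab²/L² = (-4)·8·4²/12² = -32/9 kN·m
  R_B = Pa²(a+3b)/L³ = (-4)·8²·(8+3·4)/12³ = -80/27 kN
  M_B = -Pa²b/L² = -(-4)·8²·4/12² = 64/9 kN·m
Superposition: R_A = 751/135 kN, M_A = 1532/45 kN·m, R_B = 6809/135 kN, M_B = -3433/45 kN·m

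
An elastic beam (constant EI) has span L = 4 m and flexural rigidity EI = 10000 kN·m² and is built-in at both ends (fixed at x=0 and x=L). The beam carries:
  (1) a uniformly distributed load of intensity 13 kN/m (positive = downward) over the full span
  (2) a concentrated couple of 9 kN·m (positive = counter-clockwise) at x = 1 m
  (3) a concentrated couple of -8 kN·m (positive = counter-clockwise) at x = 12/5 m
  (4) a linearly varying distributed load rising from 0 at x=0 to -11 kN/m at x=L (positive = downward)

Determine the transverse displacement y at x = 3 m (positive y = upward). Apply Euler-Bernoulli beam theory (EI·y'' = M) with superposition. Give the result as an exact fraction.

Load 1 — uniform load w=13 kN/m over full span:
  y_1 = -wx²(L-x)²/(24EI) = -13·3²·(4-3)²/(24·10000) = -39/80000 m
Load 2 — applied couple M₀=9 kN·m at a=1 m (b=L-a=3):
  y_2 = (R_Ax³/6 - M_Ax²/2 - M₀(x-a)²/2)/EI  [x>a] with R_A=81/32, M_A=-27/16 = ((81/32)·3³/6 - (-27/16)·3²/2 - 9·(3-1)²/2)/10000 = 63/640000 m
Load 3 — applied couple M₀=-8 kN·m at a=12/5 m (b=L-a=8/5):
  y_3 = (R_Ax³/6 - M_Ax²/2 - M₀(x-a)²/2)/EI  [x>a] with R_A=-72/25, M_A=-64/25 = ((-72/25)·3³/6 - (-64/25)·3²/2 - (-8)·(3-(12/5))²/2)/10000 = 0 m
Load 4 — triangular load w₀=-11 kN/m (0→w₀ over full span):
  y_4 = -w₀x²(L-x)²(x+2L)/(120LEI) = -(-11)·3²·(4-3)²·(3+2·4)/(120·4·10000) = 363/1600000 m
Superposition: y = Σ y_i = -519/3200000 m ≈ -0.000162 m

y(3) = -519/3200000 m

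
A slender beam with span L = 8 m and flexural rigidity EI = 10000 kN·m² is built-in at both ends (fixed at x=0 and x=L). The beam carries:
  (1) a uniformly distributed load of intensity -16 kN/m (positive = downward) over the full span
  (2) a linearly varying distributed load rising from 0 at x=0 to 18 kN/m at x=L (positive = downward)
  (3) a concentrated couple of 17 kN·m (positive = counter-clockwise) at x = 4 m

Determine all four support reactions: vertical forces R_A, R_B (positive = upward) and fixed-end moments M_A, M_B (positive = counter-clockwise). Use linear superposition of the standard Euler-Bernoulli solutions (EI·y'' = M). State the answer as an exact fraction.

R_A = -3137/80 kN, M_A = -2561/60 kN·m, R_B = -1343/80 kN, M_B = 1919/60 kN·m

Load 1 — uniform load w=-16 kN/m over full span:
  R_A = wL/2 = (-16)·8/2 = -64 kN
  M_A = wL²/12 = (-16)·8²/12 = -256/3 kN·m
  R_B = wL/2 = (-16)·8/2 = -64 kN
  M_B = -wL²/12 = -(-16)·8²/12 = 256/3 kN·m
Load 2 — triangular load w₀=18 kN/m (0→w₀ over full span):
  R_A = 3w₀L/20 = 3·18·8/20 = 108/5 kN
  M_A = w₀L²/30 = 18·8²/30 = 192/5 kN·m
  R_B = 7w₀L/20 = 7·18·8/20 = 252/5 kN
  M_B = -w₀L²/20 = -18·8²/20 = -288/5 kN·m
Load 3 — applied couple M₀=17 kN·m at a=4 m (b=L-a=4):
  R_A = 6M₀ab/L³ = 6·17·4·4/8³ = 51/16 kN
  M_A = M₀b(2a-b)/L² = 17·4·(2·4-4)/8² = 17/4 kN·m
  R_B = -6M₀ab/L³ = -6·17·4·4/8³ = -51/16 kN
  M_B = M₀a(2b-a)/L² = 17·4·(2·4-4)/8² = 17/4 kN·m
Superposition: R_A = -3137/80 kN, M_A = -2561/60 kN·m, R_B = -1343/80 kN, M_B = 1919/60 kN·m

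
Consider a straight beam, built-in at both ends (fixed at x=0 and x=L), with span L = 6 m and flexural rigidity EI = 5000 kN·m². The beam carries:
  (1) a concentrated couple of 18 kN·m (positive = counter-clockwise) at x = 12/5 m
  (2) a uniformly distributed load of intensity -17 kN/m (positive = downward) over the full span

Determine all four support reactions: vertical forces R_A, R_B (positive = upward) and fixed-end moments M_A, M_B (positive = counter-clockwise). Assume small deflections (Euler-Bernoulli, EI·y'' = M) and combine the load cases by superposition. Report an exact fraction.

Load 1 — applied couple M₀=18 kN·m at a=12/5 m (b=L-a=18/5):
  R_A = 6M₀ab/L³ = 6·18·(12/5)·(18/5)/6³ = 108/25 kN
  M_A = M₀b(2a-b)/L² = 18·(18/5)·(2·(12/5)-(18/5))/6² = 54/25 kN·m
  R_B = -6M₀ab/L³ = -6·18·(12/5)·(18/5)/6³ = -108/25 kN
  M_B = M₀a(2b-a)/L² = 18·(12/5)·(2·(18/5)-(12/5))/6² = 144/25 kN·m
Load 2 — uniform load w=-17 kN/m over full span:
  R_A = wL/2 = (-17)·6/2 = -51 kN
  M_A = wL²/12 = (-17)·6²/12 = -51 kN·m
  R_B = wL/2 = (-17)·6/2 = -51 kN
  M_B = -wL²/12 = -(-17)·6²/12 = 51 kN·m
Superposition: R_A = -1167/25 kN, M_A = -1221/25 kN·m, R_B = -1383/25 kN, M_B = 1419/25 kN·m

R_A = -1167/25 kN, M_A = -1221/25 kN·m, R_B = -1383/25 kN, M_B = 1419/25 kN·m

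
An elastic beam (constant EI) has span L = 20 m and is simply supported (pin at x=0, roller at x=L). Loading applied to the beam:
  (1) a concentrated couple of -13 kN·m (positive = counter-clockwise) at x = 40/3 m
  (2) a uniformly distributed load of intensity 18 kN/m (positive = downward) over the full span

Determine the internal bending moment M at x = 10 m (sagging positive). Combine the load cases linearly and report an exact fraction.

M(10) = 1787/2 kN·m

Load 1 — applied couple M₀=-13 kN·m at a=40/3 m (b=L-a=20/3):
  M_1 = M₀x/L  [x≤a] = (-13)·10/20 = -13/2 kN·m
Load 2 — uniform load w=18 kN/m over full span:
  M_2 = wx(L-x)/2 = 18·10·(20-10)/2 = 900 kN·m
Superposition: M = Σ M_i = 1787/2 kN·m ≈ 893.500000 kN·m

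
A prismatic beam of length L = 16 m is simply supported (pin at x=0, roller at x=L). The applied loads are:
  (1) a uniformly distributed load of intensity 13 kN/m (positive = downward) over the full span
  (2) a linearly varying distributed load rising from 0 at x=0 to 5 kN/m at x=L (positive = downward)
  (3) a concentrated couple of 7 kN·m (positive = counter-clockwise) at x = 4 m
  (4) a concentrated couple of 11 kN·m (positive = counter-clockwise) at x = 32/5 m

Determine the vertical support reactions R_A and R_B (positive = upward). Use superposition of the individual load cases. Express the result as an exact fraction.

Load 1 — uniform load w=13 kN/m over full span:
  R_A = wL/2 = 13·16/2 = 104 kN
  R_B = wL/2 = 13·16/2 = 104 kN
Load 2 — triangular load w₀=5 kN/m (0→w₀ over full span):
  R_A = w₀L/6 = 5·16/6 = 40/3 kN
  R_B = w₀L/3 = 5·16/3 = 80/3 kN
Load 3 — applied couple M₀=7 kN·m at a=4 m (b=L-a=12):
  R_A = M₀/L = 7/16 kN
  R_B = -M₀/L = -7/16 kN
Load 4 — applied couple M₀=11 kN·m at a=32/5 m (b=L-a=48/5):
  R_A = M₀/L = 11/16 kN
  R_B = -M₀/L = -11/16 kN
Superposition: R_A = 2843/24 kN, R_B = 3109/24 kN

R_A = 2843/24 kN, R_B = 3109/24 kN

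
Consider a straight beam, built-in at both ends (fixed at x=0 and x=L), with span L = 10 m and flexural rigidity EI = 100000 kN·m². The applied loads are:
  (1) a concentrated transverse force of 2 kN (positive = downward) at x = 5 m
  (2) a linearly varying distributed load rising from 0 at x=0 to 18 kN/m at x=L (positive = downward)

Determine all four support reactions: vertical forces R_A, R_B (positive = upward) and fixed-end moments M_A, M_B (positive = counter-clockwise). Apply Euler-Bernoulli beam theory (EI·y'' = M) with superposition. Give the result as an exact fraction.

Load 1 — point force P=2 kN at a=5 m (b=L-a=5):
  R_A = Pb²(3a+b)/L³ = 2·5²·(3·5+5)/10³ = 1 kN
  M_A = Pab²/L² = 2·5·5²/10² = 5/2 kN·m
  R_B = Pa²(a+3b)/L³ = 2·5²·(5+3·5)/10³ = 1 kN
  M_B = -Pa²b/L² = -2·5²·5/10² = -5/2 kN·m
Load 2 — triangular load w₀=18 kN/m (0→w₀ over full span):
  R_A = 3w₀L/20 = 3·18·10/20 = 27 kN
  M_A = w₀L²/30 = 18·10²/30 = 60 kN·m
  R_B = 7w₀L/20 = 7·18·10/20 = 63 kN
  M_B = -w₀L²/20 = -18·10²/20 = -90 kN·m
Superposition: R_A = 28 kN, M_A = 125/2 kN·m, R_B = 64 kN, M_B = -185/2 kN·m

R_A = 28 kN, M_A = 125/2 kN·m, R_B = 64 kN, M_B = -185/2 kN·m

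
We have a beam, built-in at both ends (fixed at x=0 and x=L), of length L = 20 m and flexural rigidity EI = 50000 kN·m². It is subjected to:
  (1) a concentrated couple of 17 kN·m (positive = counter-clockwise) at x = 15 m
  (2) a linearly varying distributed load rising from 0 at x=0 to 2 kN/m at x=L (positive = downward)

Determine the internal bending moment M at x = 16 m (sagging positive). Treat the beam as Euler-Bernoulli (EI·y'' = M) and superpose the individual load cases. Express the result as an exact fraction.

Load 1 — applied couple M₀=17 kN·m at a=15 m (b=L-a=5):
  M_1 = R_Ax - M_A - M₀  [x>a] with R_A=153/160, M_A=85/16 = (153/160)·16 - (85/16) - 17 = -561/80 kN·m
Load 2 — triangular load w₀=2 kN/m (0→w₀ over full span):
  M_2 = 3w₀Lx/20 - w₀L²/30 - w₀x³/(6L) = 3·2·20·16/20 - 2·20²/30 - 2·16³/(6·20) = 16/15 kN·m
Superposition: M = Σ M_i = -1427/240 kN·m ≈ -5.945833 kN·m

M(16) = -1427/240 kN·m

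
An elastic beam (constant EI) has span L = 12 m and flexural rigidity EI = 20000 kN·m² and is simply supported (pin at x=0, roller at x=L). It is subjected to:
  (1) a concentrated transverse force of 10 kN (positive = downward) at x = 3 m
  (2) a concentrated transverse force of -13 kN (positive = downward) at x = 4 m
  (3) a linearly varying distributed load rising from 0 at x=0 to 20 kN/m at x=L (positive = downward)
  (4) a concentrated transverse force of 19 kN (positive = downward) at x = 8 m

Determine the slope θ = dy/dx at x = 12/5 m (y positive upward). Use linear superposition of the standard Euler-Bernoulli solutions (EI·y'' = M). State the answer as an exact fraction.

θ(12/5) = -2891383/90000000 rad

Load 1 — point force P=10 kN at a=3 m (b=L-a=9):
  θ_1 = -Pb(L²-b²-3x²)/(6LEI)  [x≤a] = -10·9·(12²-9²-3·(12/5)²)/(6·12·20000) = -1143/400000 rad
Load 2 — point force P=-13 kN at a=4 m (b=L-a=8):
  θ_2 = -Pb(L²-b²-3x²)/(6LEI)  [x≤a] = -(-13)·8·(12²-8²-3·(12/5)²)/(6·12·20000) = 637/140625 rad
Load 3 — triangular load w₀=20 kN/m (0→w₀ over full span):
  θ_3 = -w₀(7L⁴-30L²x²+15x⁴)/(360LEI) = -20·(7·12⁴-30·12²·(12/5)²+15·(12/5)⁴)/(360·12·20000) = -2184/78125 rad
Load 4 — point force P=19 kN at a=8 m (b=L-a=4):
  θ_4 = -Pb(L²-b²-3x²)/(6LEI)  [x≤a] = -19·4·(12²-4²-3·(12/5)²)/(6·12·20000) = -3287/562500 rad
Superposition: θ = Σ θ_i = -2891383/90000000 rad ≈ -0.032126 rad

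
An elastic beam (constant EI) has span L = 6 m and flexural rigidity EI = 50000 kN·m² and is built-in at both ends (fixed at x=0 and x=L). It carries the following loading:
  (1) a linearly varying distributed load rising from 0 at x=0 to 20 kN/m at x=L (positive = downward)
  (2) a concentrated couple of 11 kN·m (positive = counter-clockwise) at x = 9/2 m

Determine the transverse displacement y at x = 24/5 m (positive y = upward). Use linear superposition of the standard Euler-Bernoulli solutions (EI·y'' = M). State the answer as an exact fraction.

Load 1 — triangular load w₀=20 kN/m (0→w₀ over full span):
  y_1 = -w₀x²(L-x)²(x+2L)/(120LEI) = -20·(24/5)²·(6-(24/5))²·((24/5)+2·6)/(120·6·50000) = -3024/9765625 m
Load 2 — applied couple M₀=11 kN·m at a=9/2 m (b=L-a=3/2):
  y_2 = (R_Ax³/6 - M_Ax²/2 - M₀(x-a)²/2)/EI  [x>a] with R_A=33/16, M_A=55/16 = ((33/16)·(24/5)³/6 - (55/16)·(24/5)²/2 - 11·((24/5)-(9/2))²/2)/50000 = -2079/50000000 m
Superposition: y = Σ y_i = -439047/1250000000 m ≈ -0.000351 m

y(24/5) = -439047/1250000000 m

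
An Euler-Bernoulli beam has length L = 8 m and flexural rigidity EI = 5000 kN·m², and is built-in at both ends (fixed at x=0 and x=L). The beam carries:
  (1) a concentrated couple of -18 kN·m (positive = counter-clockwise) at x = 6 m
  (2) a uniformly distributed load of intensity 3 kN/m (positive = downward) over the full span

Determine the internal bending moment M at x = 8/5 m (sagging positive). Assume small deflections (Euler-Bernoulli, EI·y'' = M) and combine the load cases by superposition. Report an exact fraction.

M(8/5) = 187/200 kN·m

Load 1 — applied couple M₀=-18 kN·m at a=6 m (b=L-a=2):
  M_1 = R_Ax - M_A  [x≤a] with R_A=-81/32, M_A=-45/8 = (-81/32)·(8/5) - (-45/8) = 63/40 kN·m
Load 2 — uniform load w=3 kN/m over full span:
  M_2 = wLx/2 - wL²/12 - wx²/2 = 3·8·(8/5)/2 - 3·8²/12 - 3·(8/5)²/2 = -16/25 kN·m
Superposition: M = Σ M_i = 187/200 kN·m ≈ 0.935000 kN·m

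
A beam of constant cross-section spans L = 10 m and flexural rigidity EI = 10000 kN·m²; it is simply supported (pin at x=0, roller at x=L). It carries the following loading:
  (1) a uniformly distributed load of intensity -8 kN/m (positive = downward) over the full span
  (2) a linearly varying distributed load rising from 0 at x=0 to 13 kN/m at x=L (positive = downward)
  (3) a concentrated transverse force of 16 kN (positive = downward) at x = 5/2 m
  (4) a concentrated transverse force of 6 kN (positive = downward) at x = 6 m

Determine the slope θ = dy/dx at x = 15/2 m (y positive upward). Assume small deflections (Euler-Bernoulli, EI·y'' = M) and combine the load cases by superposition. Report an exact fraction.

θ(15/2) = 382393/115200000 rad

Load 1 — uniform load w=-8 kN/m over full span:
  θ_1 = -w(L³-6Lx²+4x³)/(24EI) = -(-8)·(10³-6·10·(15/2)²+4·(15/2)³)/(24·10000) = -11/480 rad
Load 2 — triangular load w₀=13 kN/m (0→w₀ over full span):
  θ_2 = -w₀(7L⁴-30L²x²+15x⁴)/(360LEI) = -13·(7·10⁴-30·10²·(15/2)²+15·(15/2)⁴)/(360·10·10000) = 17069/921600 rad
Load 3 — point force P=16 kN at a=5/2 m (b=L-a=15/2):
  θ_3 = -Pa(2L²-6Lx+3x²+a²)/(6LEI)  [x>a] = -16·(5/2)·(2·10²-6·10·(15/2)+3·(15/2)²+(5/2)²)/(6·10·10000) = 1/200 rad
Load 4 — point force P=6 kN at a=6 m (b=L-a=4):
  θ_4 = -Pa(2L²-6Lx+3x²+a²)/(6LEI)  [x>a] = -6·6·(2·10²-6·10·(15/2)+3·(15/2)²+6²)/(6·10·10000) = 543/200000 rad
Superposition: θ = Σ θ_i = 382393/115200000 rad ≈ 0.003319 rad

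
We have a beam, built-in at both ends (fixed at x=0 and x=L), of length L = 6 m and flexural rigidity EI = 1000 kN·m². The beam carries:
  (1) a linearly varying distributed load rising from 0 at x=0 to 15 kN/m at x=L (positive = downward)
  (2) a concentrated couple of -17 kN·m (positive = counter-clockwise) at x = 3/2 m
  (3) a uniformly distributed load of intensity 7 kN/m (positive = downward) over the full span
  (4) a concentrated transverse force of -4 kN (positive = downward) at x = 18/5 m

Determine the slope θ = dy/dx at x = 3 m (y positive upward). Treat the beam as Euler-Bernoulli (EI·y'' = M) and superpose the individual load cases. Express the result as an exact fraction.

Load 1 — triangular load w₀=15 kN/m (0→w₀ over full span):
  θ_1 = -w₀(2x(L-x)(L-2x)(x+2L)+x²(L-x)²)/(120LEI) = -15·(2·3·(6-3)·(6-2·3)·(3+2·6)+3²·(6-3)²)/(120·6·1000) = -27/16000 rad
Load 2 — applied couple M₀=-17 kN·m at a=3/2 m (b=L-a=9/2):
  θ_2 = (R_Ax²/2 - M_Ax - M₀(x-a))/EI  [x>a] with R_A=-51/16, M_A=51/16 = ((-51/16)·3²/2 - (51/16)·3 - (-17)·(3-(3/2)))/1000 = 51/32000 rad
Load 3 — uniform load w=7 kN/m over full span:
  θ_3 = -wx(L-x)(L-2x)/(12EI) = -7·3·(6-3)·(6-2·3)/(12·1000) = 0 rad
Load 4 — point force P=-4 kN at a=18/5 m (b=L-a=12/5):
  θ_4 = -Pb²x(2aL-(3a+b)x)/(2L³EI)  [x≤a] = -(-4)·(12/5)²·3·(2·(18/5)·6-(3·(18/5)+(12/5))·3)/(2·6³·1000) = 9/15625 rad
Superposition: θ = Σ θ_i = 1929/4000000 rad ≈ 0.000482 rad

θ(3) = 1929/4000000 rad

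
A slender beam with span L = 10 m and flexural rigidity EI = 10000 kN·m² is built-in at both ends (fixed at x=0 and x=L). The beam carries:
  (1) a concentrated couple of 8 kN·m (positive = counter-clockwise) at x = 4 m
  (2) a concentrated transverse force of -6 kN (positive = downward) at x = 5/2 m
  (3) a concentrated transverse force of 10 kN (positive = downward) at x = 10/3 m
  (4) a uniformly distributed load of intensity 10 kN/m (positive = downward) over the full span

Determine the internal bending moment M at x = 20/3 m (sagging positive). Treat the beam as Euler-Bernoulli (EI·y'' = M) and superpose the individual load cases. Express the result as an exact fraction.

M(20/3) = 888403/32400 kN·m

Load 1 — applied couple M₀=8 kN·m at a=4 m (b=L-a=6):
  M_1 = R_Ax - M_A - M₀  [x>a] with R_A=144/125, M_A=24/25 = (144/125)·(20/3) - (24/25) - 8 = -32/25 kN·m
Load 2 — point force P=-6 kN at a=5/2 m (b=L-a=15/2):
  M_2 = Pa²(a+3b)(L-x)/L³ - Pa²b/L²  [x>a] = (-6)·(5/2)²·((5/2)+3·(15/2))·(10-(20/3))/10³ - (-6)·(5/2)²·(15/2)/10² = -5/16 kN·m
Load 3 — point force P=10 kN at a=10/3 m (b=L-a=20/3):
  M_3 = Pa²(a+3b)(L-x)/L³ - Pa²b/L²  [x>a] = 10·(10/3)²·((10/3)+3·(20/3))·(10-(20/3))/10³ - 10·(10/3)²·(20/3)/10² = 100/81 kN·m
Load 4 — uniform load w=10 kN/m over full span:
  M_4 = wLx/2 - wL²/12 - wx²/2 = 10·10·(20/3)/2 - 10·10²/12 - 10·(20/3)²/2 = 250/9 kN·m
Superposition: M = Σ M_i = 888403/32400 kN·m ≈ 27.419846 kN·m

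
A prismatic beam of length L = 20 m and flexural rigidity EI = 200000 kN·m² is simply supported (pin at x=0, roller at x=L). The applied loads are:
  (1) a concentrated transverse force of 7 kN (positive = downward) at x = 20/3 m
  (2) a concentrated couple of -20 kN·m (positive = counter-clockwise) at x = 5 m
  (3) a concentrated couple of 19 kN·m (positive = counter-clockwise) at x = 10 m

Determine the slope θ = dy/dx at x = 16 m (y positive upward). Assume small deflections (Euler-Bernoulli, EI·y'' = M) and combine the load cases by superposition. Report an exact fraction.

θ(16) = 63803/81000000 rad

Load 1 — point force P=7 kN at a=20/3 m (b=L-a=40/3):
  θ_1 = -Pa(2L²-6Lx+3x²+a²)/(6LEI)  [x>a] = -7·(20/3)·(2·20²-6·20·16+3·16²+(20/3)²)/(6·20·200000) = 1211/2025000 rad
Load 2 — applied couple M₀=-20 kN·m at a=5 m (b=L-a=15):
  θ_2 = (M₀x²/(2L)-M₀(x-a)+C₁)/EI  [x>a] with C₁=M₀(3b²-L²)/(6L)=-275/6 = ((-20)·16²/(2·20)-(-20)·(16-5)+(-275/6))/200000 = 277/1200000 rad
Load 3 — applied couple M₀=19 kN·m at a=10 m (b=L-a=10):
  θ_3 = (M₀x²/(2L)-M₀(x-a)+C₁)/EI  [x>a] with C₁=M₀(3b²-L²)/(6L)=-95/6 = (19·16²/(2·20)-19·(16-10)+(-95/6))/200000 = -247/6000000 rad
Superposition: θ = Σ θ_i = 63803/81000000 rad ≈ 0.000788 rad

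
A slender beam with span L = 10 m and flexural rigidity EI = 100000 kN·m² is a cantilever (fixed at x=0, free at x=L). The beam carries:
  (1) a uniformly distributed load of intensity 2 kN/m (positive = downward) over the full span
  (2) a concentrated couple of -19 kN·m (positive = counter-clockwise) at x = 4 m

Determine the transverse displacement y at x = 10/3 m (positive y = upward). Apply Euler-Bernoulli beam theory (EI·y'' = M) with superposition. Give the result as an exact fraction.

Load 1 — uniform load w=2 kN/m over full span:
  y_1 = -wx²(x²-4Lx+6L²)/(24EI) = -2·(10/3)²·((10/3)²-4·10·(10/3)+6·10²)/(24·100000) = -43/9720 m
Load 2 — applied couple M₀=-19 kN·m at a=4 m (b=L-a=6):
  y_2 = M₀x²/(2EI)  [x≤a] = (-19)·(10/3)²/(2·100000) = -19/18000 m
Superposition: y = Σ y_i = -2663/486000 m ≈ -0.005479 m

y(10/3) = -2663/486000 m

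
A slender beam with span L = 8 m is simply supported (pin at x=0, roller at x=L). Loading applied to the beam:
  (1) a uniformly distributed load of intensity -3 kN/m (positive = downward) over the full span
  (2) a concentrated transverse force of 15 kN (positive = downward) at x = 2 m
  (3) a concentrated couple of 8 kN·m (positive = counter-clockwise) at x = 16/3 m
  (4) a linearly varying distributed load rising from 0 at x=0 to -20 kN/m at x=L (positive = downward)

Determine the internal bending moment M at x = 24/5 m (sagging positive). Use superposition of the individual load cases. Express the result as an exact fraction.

Load 1 — uniform load w=-3 kN/m over full span:
  M_1 = wx(L-x)/2 = (-3)·(24/5)·(8-(24/5))/2 = -576/25 kN·m
Load 2 — point force P=15 kN at a=2 m (b=L-a=6):
  M_2 = Pa(L-x)/L  [x>a] = 15·2·(8-(24/5))/8 = 12 kN·m
Load 3 — applied couple M₀=8 kN·m at a=16/3 m (b=L-a=8/3):
  M_3 = M₀x/L  [x≤a] = 8·(24/5)/8 = 24/5 kN·m
Load 4 — triangular load w₀=-20 kN/m (0→w₀ over full span):
  M_4 = w₀Lx/6 - w₀x³/(6L) = (-20)·8·(24/5)/6 - (-20)·(24/5)³/(6·8) = -2048/25 kN·m
Superposition: M = Σ M_i = -2204/25 kN·m ≈ -88.160000 kN·m

M(24/5) = -2204/25 kN·m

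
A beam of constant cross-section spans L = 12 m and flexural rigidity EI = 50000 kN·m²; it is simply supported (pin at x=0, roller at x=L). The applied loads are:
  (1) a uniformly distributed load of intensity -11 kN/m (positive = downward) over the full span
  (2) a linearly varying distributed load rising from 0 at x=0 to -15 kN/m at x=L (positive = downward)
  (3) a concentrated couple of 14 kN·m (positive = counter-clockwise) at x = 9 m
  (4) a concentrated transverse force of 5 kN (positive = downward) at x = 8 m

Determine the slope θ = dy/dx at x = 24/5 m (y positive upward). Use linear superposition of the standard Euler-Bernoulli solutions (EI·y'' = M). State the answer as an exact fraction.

Load 1 — uniform load w=-11 kN/m over full span:
  θ_1 = -w(L³-6Lx²+4x³)/(24EI) = -(-11)·(12³-6·12·(24/5)²+4·(24/5)³)/(24·50000) = 3663/781250 rad
Load 2 — triangular load w₀=-15 kN/m (0→w₀ over full span):
  θ_2 = -w₀(7L⁴-30L²x²+15x⁴)/(360LEI) = -(-15)·(7·12⁴-30·12²·(24/5)²+15·(24/5)⁴)/(360·12·50000) = 2907/781250 rad
Load 3 — applied couple M₀=14 kN·m at a=9 m (b=L-a=3):
  θ_3 = (M₀x²/(2L)+C₁)/EI  [x≤a] with C₁=M₀(3b²-L²)/(6L)=-91/4 = (14·(24/5)²/(2·12)+(-91/4))/50000 = -931/5000000 rad
Load 4 — point force P=5 kN at a=8 m (b=L-a=4):
  θ_4 = -Pb(L²-b²-3x²)/(6LEI)  [x≤a] = -5·4·(12²-4²-3·(24/5)²)/(6·12·50000) = -46/140625 rad
Superposition: θ = Σ θ_i = 355333/45000000 rad ≈ 0.007896 rad

θ(24/5) = 355333/45000000 rad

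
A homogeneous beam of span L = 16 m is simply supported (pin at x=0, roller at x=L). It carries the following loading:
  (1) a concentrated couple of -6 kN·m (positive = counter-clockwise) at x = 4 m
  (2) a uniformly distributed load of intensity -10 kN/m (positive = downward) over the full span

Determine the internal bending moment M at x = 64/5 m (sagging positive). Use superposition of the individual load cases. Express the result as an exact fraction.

Load 1 — applied couple M₀=-6 kN·m at a=4 m (b=L-a=12):
  M_1 = M₀x/L - M₀  [x>a] = (-6)·(64/5)/16 - (-6) = 6/5 kN·m
Load 2 — uniform load w=-10 kN/m over full span:
  M_2 = wx(L-x)/2 = (-10)·(64/5)·(16-(64/5))/2 = -1024/5 kN·m
Superposition: M = Σ M_i = -1018/5 kN·m ≈ -203.600000 kN·m

M(64/5) = -1018/5 kN·m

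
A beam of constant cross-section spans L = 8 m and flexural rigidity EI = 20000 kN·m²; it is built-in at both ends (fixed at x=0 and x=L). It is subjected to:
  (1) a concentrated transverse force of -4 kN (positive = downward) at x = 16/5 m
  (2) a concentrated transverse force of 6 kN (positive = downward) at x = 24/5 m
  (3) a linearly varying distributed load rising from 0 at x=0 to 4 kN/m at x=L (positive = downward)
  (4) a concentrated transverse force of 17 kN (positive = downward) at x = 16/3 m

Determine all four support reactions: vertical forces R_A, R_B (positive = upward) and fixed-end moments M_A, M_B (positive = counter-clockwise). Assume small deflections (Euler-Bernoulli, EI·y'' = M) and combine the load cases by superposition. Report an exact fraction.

R_A = 5891/675 kN, M_A = 2512/135 kN·m, R_B = 17734/675 kN, M_B = -24832/675 kN·m

Load 1 — point force P=-4 kN at a=16/5 m (b=L-a=24/5):
  R_A = Pb²(3a+b)/L³ = (-4)·(24/5)²·(3·(16/5)+(24/5))/8³ = -324/125 kN
  M_A = Pab²/L² = (-4)·(16/5)·(24/5)²/8² = -576/125 kN·m
  R_B = Pa²(a+3b)/L³ = (-4)·(16/5)²·((16/5)+3·(24/5))/8³ = -176/125 kN
  M_B = -Pa²b/L² = -(-4)·(16/5)²·(24/5)/8² = 384/125 kN·m
Load 2 — point force P=6 kN at a=24/5 m (b=L-a=16/5):
  R_A = Pb²(3a+b)/L³ = 6·(16/5)²·(3·(24/5)+(16/5))/8³ = 264/125 kN
  M_A = Pab²/L² = 6·(24/5)·(16/5)²/8² = 576/125 kN·m
  R_B = Pa²(a+3b)/L³ = 6·(24/5)²·((24/5)+3·(16/5))/8³ = 486/125 kN
  M_B = -Pa²b/L² = -6·(24/5)²·(16/5)/8² = -864/125 kN·m
Load 3 — triangular load w₀=4 kN/m (0→w₀ over full span):
  R_A = 3w₀L/20 = 3·4·8/20 = 24/5 kN
  M_A = w₀L²/30 = 4·8²/30 = 128/15 kN·m
  R_B = 7w₀L/20 = 7·4·8/20 = 56/5 kN
  M_B = -w₀L²/20 = -4·8²/20 = -64/5 kN·m
Load 4 — point force P=17 kN at a=16/3 m (b=L-a=8/3):
  R_A = Pb²(3a+b)/L³ = 17·(8/3)²·(3·(16/3)+(8/3))/8³ = 119/27 kN
  M_A = Pab²/L² = 17·(16/3)·(8/3)²/8² = 272/27 kN·m
  R_B = Pa²(a+3b)/L³ = 17·(16/3)²·((16/3)+3·(8/3))/8³ = 340/27 kN
  M_B = -Pa²b/L² = -17·(16/3)²·(8/3)/8² = -544/27 kN·m
Superposition: R_A = 5891/675 kN, M_A = 2512/135 kN·m, R_B = 17734/675 kN, M_B = -24832/675 kN·m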